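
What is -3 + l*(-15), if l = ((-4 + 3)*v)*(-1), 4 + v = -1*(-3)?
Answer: 12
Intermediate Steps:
v = -1 (v = -4 - 1*(-3) = -4 + 3 = -1)
l = -1 (l = ((-4 + 3)*(-1))*(-1) = -1*(-1)*(-1) = 1*(-1) = -1)
-3 + l*(-15) = -3 - 1*(-15) = -3 + 15 = 12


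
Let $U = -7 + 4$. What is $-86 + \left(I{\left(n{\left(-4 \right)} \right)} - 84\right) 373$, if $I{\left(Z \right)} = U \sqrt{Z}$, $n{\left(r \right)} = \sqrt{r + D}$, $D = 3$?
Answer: $-31418 - 1119 \sqrt[4]{-1} \approx -32209.0 - 791.25 i$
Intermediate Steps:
$U = -3$
$n{\left(r \right)} = \sqrt{3 + r}$ ($n{\left(r \right)} = \sqrt{r + 3} = \sqrt{3 + r}$)
$I{\left(Z \right)} = - 3 \sqrt{Z}$
$-86 + \left(I{\left(n{\left(-4 \right)} \right)} - 84\right) 373 = -86 + \left(- 3 \sqrt{\sqrt{3 - 4}} - 84\right) 373 = -86 + \left(- 3 \sqrt{\sqrt{-1}} - 84\right) 373 = -86 + \left(- 3 \sqrt{i} - 84\right) 373 = -86 + \left(-84 - 3 \sqrt{i}\right) 373 = -86 - \left(31332 + 1119 \sqrt{i}\right) = -31418 - 1119 \sqrt{i}$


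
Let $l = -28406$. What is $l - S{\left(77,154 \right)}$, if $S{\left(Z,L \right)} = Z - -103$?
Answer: $-28586$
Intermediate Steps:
$S{\left(Z,L \right)} = 103 + Z$ ($S{\left(Z,L \right)} = Z + 103 = 103 + Z$)
$l - S{\left(77,154 \right)} = -28406 - \left(103 + 77\right) = -28406 - 180 = -28586$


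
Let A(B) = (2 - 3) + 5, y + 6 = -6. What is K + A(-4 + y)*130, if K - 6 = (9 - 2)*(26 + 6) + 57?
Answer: 807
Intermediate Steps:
y = -12 (y = -6 - 6 = -12)
K = 287 (K = 6 + ((9 - 2)*(26 + 6) + 57) = 6 + (7*32 + 57) = 6 + (224 + 57) = 6 + 281 = 287)
A(B) = 4 (A(B) = -1 + 5 = 4)
K + A(-4 + y)*130 = 287 + 4*130 = 287 + 520 = 807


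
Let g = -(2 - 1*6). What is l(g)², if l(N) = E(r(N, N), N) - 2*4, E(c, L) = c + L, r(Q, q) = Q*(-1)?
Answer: 64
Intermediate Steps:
r(Q, q) = -Q
E(c, L) = L + c
g = 4 (g = -(2 - 6) = -1*(-4) = 4)
l(N) = -8 (l(N) = (N - N) - 2*4 = 0 - 8 = -8)
l(g)² = (-8)² = 64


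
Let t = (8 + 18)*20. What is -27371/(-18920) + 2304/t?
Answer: 289123/49192 ≈ 5.8774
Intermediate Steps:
t = 520 (t = 26*20 = 520)
-27371/(-18920) + 2304/t = -27371/(-18920) + 2304/520 = -27371*(-1/18920) + 2304*(1/520) = 27371/18920 + 288/65 = 289123/49192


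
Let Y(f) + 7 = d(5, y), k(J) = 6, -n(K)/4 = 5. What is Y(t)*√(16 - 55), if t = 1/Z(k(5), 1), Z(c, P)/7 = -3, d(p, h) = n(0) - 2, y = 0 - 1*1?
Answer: -29*I*√39 ≈ -181.1*I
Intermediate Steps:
n(K) = -20 (n(K) = -4*5 = -20)
y = -1 (y = 0 - 1 = -1)
d(p, h) = -22 (d(p, h) = -20 - 2 = -22)
Z(c, P) = -21 (Z(c, P) = 7*(-3) = -21)
t = -1/21 (t = 1/(-21) = -1/21 ≈ -0.047619)
Y(f) = -29 (Y(f) = -7 - 22 = -29)
Y(t)*√(16 - 55) = -29*√(16 - 55) = -29*I*√39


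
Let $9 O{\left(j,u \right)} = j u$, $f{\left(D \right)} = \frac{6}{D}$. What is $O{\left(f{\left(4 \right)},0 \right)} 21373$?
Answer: $0$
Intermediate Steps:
$O{\left(j,u \right)} = \frac{j u}{9}$
$O{\left(f{\left(4 \right)},0 \right)} 21373 = \frac{1}{9} \cdot \frac{6}{4} \cdot 0 \cdot 21373 = \frac{1}{9} \cdot 6 \cdot \frac{1}{4} \cdot 0 \cdot 21373 = \frac{1}{9} \cdot \frac{3}{2} \cdot 0 \cdot 21373 = 0 \cdot 21373 = 0$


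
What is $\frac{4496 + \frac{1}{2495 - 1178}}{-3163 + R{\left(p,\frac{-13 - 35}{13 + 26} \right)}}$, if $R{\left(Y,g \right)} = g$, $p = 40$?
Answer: $- \frac{76976029}{54174795} \approx -1.4209$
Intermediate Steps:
$\frac{4496 + \frac{1}{2495 - 1178}}{-3163 + R{\left(p,\frac{-13 - 35}{13 + 26} \right)}} = \frac{4496 + \frac{1}{2495 - 1178}}{-3163 + \frac{-13 - 35}{13 + 26}} = \frac{4496 + \frac{1}{2495 - 1178}}{-3163 - \frac{48}{39}} = \frac{4496 + \frac{1}{1317}}{-3163 - \frac{16}{13}} = \frac{5921233}{1317 \left(- \frac{41135}{13}\right)} = \frac{5921233}{1317} \left(- \frac{13}{41135}\right) = - \frac{76976029}{54174795}$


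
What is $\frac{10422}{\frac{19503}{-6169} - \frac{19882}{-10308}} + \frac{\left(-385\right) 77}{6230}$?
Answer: $- \frac{59016657443767}{6976253074} \approx -8459.7$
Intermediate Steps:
$\frac{10422}{\frac{19503}{-6169} - \frac{19882}{-10308}} + \frac{\left(-385\right) 77}{6230} = \frac{10422}{19503 \left(- \frac{1}{6169}\right) - - \frac{9941}{5154}} - \frac{847}{178} = \frac{10422}{- \frac{19503}{6169} + \frac{9941}{5154}} - \frac{847}{178} = \frac{10422}{- \frac{39192433}{31795026}} - \frac{847}{178} = 10422 \left(- \frac{31795026}{39192433}\right) - \frac{847}{178} = - \frac{331367760972}{39192433} - \frac{847}{178} = - \frac{59016657443767}{6976253074}$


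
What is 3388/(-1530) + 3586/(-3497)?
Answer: -8667208/2675205 ≈ -3.2398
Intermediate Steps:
3388/(-1530) + 3586/(-3497) = 3388*(-1/1530) + 3586*(-1/3497) = -1694/765 - 3586/3497 = -8667208/2675205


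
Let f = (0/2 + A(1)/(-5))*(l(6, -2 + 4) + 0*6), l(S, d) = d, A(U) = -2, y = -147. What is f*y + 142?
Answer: 122/5 ≈ 24.400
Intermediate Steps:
f = 4/5 (f = (0/2 - 2/(-5))*((-2 + 4) + 0*6) = (0*(1/2) - 2*(-1/5))*(2 + 0) = (0 + 2/5)*2 = (2/5)*2 = 4/5 ≈ 0.80000)
f*y + 142 = (4/5)*(-147) + 142 = -588/5 + 142 = 122/5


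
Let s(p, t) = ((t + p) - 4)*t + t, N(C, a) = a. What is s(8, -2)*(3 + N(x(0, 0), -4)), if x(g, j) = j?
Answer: 6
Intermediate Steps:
s(p, t) = t + t*(-4 + p + t) (s(p, t) = ((p + t) - 4)*t + t = (-4 + p + t)*t + t = t*(-4 + p + t) + t = t + t*(-4 + p + t))
s(8, -2)*(3 + N(x(0, 0), -4)) = (-2*(-3 + 8 - 2))*(3 - 4) = -2*3*(-1) = -6*(-1) = 6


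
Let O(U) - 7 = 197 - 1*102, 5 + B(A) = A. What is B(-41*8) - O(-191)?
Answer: -435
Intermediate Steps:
B(A) = -5 + A
O(U) = 102 (O(U) = 7 + (197 - 1*102) = 7 + (197 - 102) = 7 + 95 = 102)
B(-41*8) - O(-191) = (-5 - 41*8) - 1*102 = (-5 - 328) - 102 = -333 - 102 = -435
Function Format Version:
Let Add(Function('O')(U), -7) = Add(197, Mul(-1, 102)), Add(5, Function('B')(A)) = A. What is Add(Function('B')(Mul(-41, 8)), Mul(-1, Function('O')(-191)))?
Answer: -435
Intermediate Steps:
Function('B')(A) = Add(-5, A)
Function('O')(U) = 102 (Function('O')(U) = Add(7, Add(197, Mul(-1, 102))) = Add(7, Add(197, -102)) = Add(7, 95) = 102)
Add(Function('B')(Mul(-41, 8)), Mul(-1, Function('O')(-191))) = Add(Add(-5, Mul(-41, 8)), Mul(-1, 102)) = Add(Add(-5, -328), -102) = Add(-333, -102) = -435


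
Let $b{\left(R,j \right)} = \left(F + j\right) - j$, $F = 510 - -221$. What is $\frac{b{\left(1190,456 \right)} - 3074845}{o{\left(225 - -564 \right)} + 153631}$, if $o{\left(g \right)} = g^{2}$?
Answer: $- \frac{1537057}{388076} \approx -3.9607$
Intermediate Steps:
$F = 731$ ($F = 510 + 221 = 731$)
$b{\left(R,j \right)} = 731$ ($b{\left(R,j \right)} = \left(731 + j\right) - j = 731$)
$\frac{b{\left(1190,456 \right)} - 3074845}{o{\left(225 - -564 \right)} + 153631} = \frac{731 - 3074845}{\left(225 - -564\right)^{2} + 153631} = - \frac{3074114}{\left(225 + 564\right)^{2} + 153631} = - \frac{3074114}{789^{2} + 153631} = - \frac{3074114}{622521 + 153631} = - \frac{3074114}{776152} = \left(-3074114\right) \frac{1}{776152} = - \frac{1537057}{388076}$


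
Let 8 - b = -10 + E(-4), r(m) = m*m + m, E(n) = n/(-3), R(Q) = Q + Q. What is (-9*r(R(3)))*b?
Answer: -6300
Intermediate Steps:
R(Q) = 2*Q
E(n) = -n/3 (E(n) = n*(-1/3) = -n/3)
r(m) = m + m**2 (r(m) = m**2 + m = m + m**2)
b = 50/3 (b = 8 - (-10 - 1/3*(-4)) = 8 - (-10 + 4/3) = 8 - 1*(-26/3) = 8 + 26/3 = 50/3 ≈ 16.667)
(-9*r(R(3)))*b = -9*2*3*(1 + 2*3)*(50/3) = -54*(1 + 6)*(50/3) = -54*7*(50/3) = -9*42*(50/3) = -378*50/3 = -6300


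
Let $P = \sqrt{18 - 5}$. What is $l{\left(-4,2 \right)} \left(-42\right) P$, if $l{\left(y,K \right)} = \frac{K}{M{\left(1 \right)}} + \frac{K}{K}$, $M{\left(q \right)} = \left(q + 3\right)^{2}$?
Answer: $- \frac{189 \sqrt{13}}{4} \approx -170.36$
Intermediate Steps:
$M{\left(q \right)} = \left(3 + q\right)^{2}$
$l{\left(y,K \right)} = 1 + \frac{K}{16}$ ($l{\left(y,K \right)} = \frac{K}{\left(3 + 1\right)^{2}} + \frac{K}{K} = \frac{K}{4^{2}} + 1 = \frac{K}{16} + 1 = 1 + \frac{K}{16}$)
$P = \sqrt{13} \approx 3.6056$
$l{\left(-4,2 \right)} \left(-42\right) P = \left(1 + \frac{1}{16} \cdot 2\right) \left(-42\right) \sqrt{13} = \left(1 + \frac{1}{8}\right) \left(-42\right) \sqrt{13} = \frac{9}{8} \left(-42\right) \sqrt{13} = - \frac{189 \sqrt{13}}{4}$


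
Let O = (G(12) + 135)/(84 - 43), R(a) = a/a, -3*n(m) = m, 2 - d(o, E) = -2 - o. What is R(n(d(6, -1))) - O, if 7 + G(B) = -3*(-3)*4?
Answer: -3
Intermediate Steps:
d(o, E) = 4 + o (d(o, E) = 2 - (-2 - o) = 2 + (2 + o) = 4 + o)
n(m) = -m/3
G(B) = 29 (G(B) = -7 - 3*(-3)*4 = -7 + 9*4 = -7 + 36 = 29)
R(a) = 1
O = 4 (O = (29 + 135)/(84 - 43) = 164/41 = 164*(1/41) = 4)
R(n(d(6, -1))) - O = 1 - 1*4 = 1 - 4 = -3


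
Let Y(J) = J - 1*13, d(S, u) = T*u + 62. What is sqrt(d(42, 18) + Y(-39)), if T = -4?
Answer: I*sqrt(62) ≈ 7.874*I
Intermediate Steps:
d(S, u) = 62 - 4*u (d(S, u) = -4*u + 62 = 62 - 4*u)
Y(J) = -13 + J (Y(J) = J - 13 = -13 + J)
sqrt(d(42, 18) + Y(-39)) = sqrt((62 - 4*18) + (-13 - 39)) = sqrt((62 - 72) - 52) = sqrt(-10 - 52) = sqrt(-62) = I*sqrt(62)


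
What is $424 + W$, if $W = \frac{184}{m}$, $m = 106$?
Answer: $\frac{22564}{53} \approx 425.74$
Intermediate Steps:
$W = \frac{92}{53}$ ($W = \frac{184}{106} = 184 \cdot \frac{1}{106} = \frac{92}{53} \approx 1.7358$)
$424 + W = 424 + \frac{92}{53} = \frac{22564}{53}$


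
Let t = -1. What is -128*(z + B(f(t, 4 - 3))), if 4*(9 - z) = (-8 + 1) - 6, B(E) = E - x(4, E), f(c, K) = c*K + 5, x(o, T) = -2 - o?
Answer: -2848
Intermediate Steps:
f(c, K) = 5 + K*c (f(c, K) = K*c + 5 = 5 + K*c)
B(E) = 6 + E (B(E) = E - (-2 - 1*4) = E - (-2 - 4) = E - 1*(-6) = E + 6 = 6 + E)
z = 49/4 (z = 9 - ((-8 + 1) - 6)/4 = 9 - (-7 - 6)/4 = 9 - 1/4*(-13) = 9 + 13/4 = 49/4 ≈ 12.250)
-128*(z + B(f(t, 4 - 3))) = -128*(49/4 + (6 + (5 + (4 - 3)*(-1)))) = -128*(49/4 + (6 + (5 + 1*(-1)))) = -128*(49/4 + (6 + (5 - 1))) = -128*(49/4 + (6 + 4)) = -128*(49/4 + 10) = -128*89/4 = -2848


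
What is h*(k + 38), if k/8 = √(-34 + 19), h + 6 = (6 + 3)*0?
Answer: -228 - 48*I*√15 ≈ -228.0 - 185.9*I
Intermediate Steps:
h = -6 (h = -6 + (6 + 3)*0 = -6 + 9*0 = -6 + 0 = -6)
k = 8*I*√15 (k = 8*√(-34 + 19) = 8*√(-15) = 8*(I*√15) = 8*I*√15 ≈ 30.984*I)
h*(k + 38) = -6*(8*I*√15 + 38) = -6*(38 + 8*I*√15) = -228 - 48*I*√15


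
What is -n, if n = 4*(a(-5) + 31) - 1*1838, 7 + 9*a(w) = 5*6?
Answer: 15334/9 ≈ 1703.8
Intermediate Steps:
a(w) = 23/9 (a(w) = -7/9 + (5*6)/9 = -7/9 + (⅑)*30 = -7/9 + 10/3 = 23/9)
n = -15334/9 (n = 4*(23/9 + 31) - 1*1838 = 4*(302/9) - 1838 = 1208/9 - 1838 = -15334/9 ≈ -1703.8)
-n = -1*(-15334/9) = 15334/9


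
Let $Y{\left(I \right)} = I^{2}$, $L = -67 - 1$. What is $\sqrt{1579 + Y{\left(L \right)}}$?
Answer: $\sqrt{6203} \approx 78.759$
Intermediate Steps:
$L = -68$
$\sqrt{1579 + Y{\left(L \right)}} = \sqrt{1579 + \left(-68\right)^{2}} = \sqrt{1579 + 4624} = \sqrt{6203}$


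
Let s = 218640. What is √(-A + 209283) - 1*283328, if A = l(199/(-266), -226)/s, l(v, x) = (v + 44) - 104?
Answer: -283328 + √44242176164211776310/14539560 ≈ -2.8287e+5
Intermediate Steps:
l(v, x) = -60 + v (l(v, x) = (44 + v) - 104 = -60 + v)
A = -16159/58158240 (A = (-60 + 199/(-266))/218640 = (-60 + 199*(-1/266))*(1/218640) = (-60 - 199/266)*(1/218640) = -16159/266*1/218640 = -16159/58158240 ≈ -0.00027785)
√(-A + 209283) - 1*283328 = √(-1*(-16159/58158240) + 209283) - 1*283328 = √(16159/58158240 + 209283) - 283328 = √(12171530958079/58158240) - 283328 = √44242176164211776310/14539560 - 283328 = -283328 + √44242176164211776310/14539560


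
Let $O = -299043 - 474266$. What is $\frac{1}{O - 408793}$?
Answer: $- \frac{1}{1182102} \approx -8.4595 \cdot 10^{-7}$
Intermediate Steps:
$O = -773309$ ($O = -299043 - 474266 = -773309$)
$\frac{1}{O - 408793} = \frac{1}{-773309 - 408793} = \frac{1}{-1182102} = - \frac{1}{1182102}$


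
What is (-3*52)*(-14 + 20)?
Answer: -936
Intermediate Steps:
(-3*52)*(-14 + 20) = -156*6 = -936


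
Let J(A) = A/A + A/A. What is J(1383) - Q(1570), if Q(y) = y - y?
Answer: 2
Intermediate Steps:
Q(y) = 0
J(A) = 2 (J(A) = 1 + 1 = 2)
J(1383) - Q(1570) = 2 - 1*0 = 2 + 0 = 2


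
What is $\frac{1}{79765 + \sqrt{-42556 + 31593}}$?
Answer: $\frac{79765}{6362466188} - \frac{i \sqrt{10963}}{6362466188} \approx 1.2537 \cdot 10^{-5} - 1.6457 \cdot 10^{-8} i$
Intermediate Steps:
$\frac{1}{79765 + \sqrt{-42556 + 31593}} = \frac{1}{79765 + \sqrt{-10963}} = \frac{1}{79765 + i \sqrt{10963}}$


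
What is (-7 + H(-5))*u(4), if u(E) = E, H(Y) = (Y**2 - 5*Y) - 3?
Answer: 160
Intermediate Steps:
H(Y) = -3 + Y**2 - 5*Y
(-7 + H(-5))*u(4) = (-7 + (-3 + (-5)**2 - 5*(-5)))*4 = (-7 + (-3 + 25 + 25))*4 = (-7 + 47)*4 = 40*4 = 160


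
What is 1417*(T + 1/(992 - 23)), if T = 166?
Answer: 227931535/969 ≈ 2.3522e+5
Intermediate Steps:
1417*(T + 1/(992 - 23)) = 1417*(166 + 1/(992 - 23)) = 1417*(166 + 1/969) = 1417*(160855/969) = 227931535/969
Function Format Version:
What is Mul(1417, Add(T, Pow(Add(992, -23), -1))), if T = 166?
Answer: Rational(227931535, 969) ≈ 2.3522e+5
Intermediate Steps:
Mul(1417, Add(T, Pow(Add(992, -23), -1))) = Mul(1417, Add(166, Pow(Add(992, -23), -1))) = Mul(1417, Add(166, Pow(969, -1))) = Mul(1417, Add(166, Rational(1, 969))) = Mul(1417, Rational(160855, 969)) = Rational(227931535, 969)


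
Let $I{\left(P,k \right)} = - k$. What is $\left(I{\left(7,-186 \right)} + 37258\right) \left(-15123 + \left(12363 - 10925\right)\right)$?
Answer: $-512421140$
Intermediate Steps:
$\left(I{\left(7,-186 \right)} + 37258\right) \left(-15123 + \left(12363 - 10925\right)\right) = \left(\left(-1\right) \left(-186\right) + 37258\right) \left(-15123 + \left(12363 - 10925\right)\right) = \left(186 + 37258\right) \left(-15123 + 1438\right) = 37444 \left(-13685\right) = -512421140$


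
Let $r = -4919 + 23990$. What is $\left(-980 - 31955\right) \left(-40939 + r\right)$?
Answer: $720222580$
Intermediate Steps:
$r = 19071$
$\left(-980 - 31955\right) \left(-40939 + r\right) = \left(-980 - 31955\right) \left(-40939 + 19071\right) = \left(-32935\right) \left(-21868\right) = 720222580$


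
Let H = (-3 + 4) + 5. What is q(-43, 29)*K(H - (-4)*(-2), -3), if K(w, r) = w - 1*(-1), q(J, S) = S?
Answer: -29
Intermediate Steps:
H = 6 (H = 1 + 5 = 6)
K(w, r) = 1 + w (K(w, r) = w + 1 = 1 + w)
q(-43, 29)*K(H - (-4)*(-2), -3) = 29*(1 + (6 - (-4)*(-2))) = 29*(1 + (6 - 1*8)) = 29*(1 + (6 - 8)) = 29*(1 - 2) = 29*(-1) = -29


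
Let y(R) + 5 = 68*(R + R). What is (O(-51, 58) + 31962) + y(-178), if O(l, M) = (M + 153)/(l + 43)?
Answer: 61781/8 ≈ 7722.6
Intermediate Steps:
O(l, M) = (153 + M)/(43 + l)
y(R) = -5 + 136*R (y(R) = -5 + 68*(R + R) = -5 + 68*(2*R) = -5 + 136*R)
(O(-51, 58) + 31962) + y(-178) = ((153 + 58)/(43 - 51) + 31962) + (-5 + 136*(-178)) = (211/(-8) + 31962) + (-5 - 24208) = (-⅛*211 + 31962) - 24213 = (-211/8 + 31962) - 24213 = 255485/8 - 24213 = 61781/8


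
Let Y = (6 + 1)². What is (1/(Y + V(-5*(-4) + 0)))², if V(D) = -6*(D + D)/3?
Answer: 1/961 ≈ 0.0010406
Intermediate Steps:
Y = 49 (Y = 7² = 49)
V(D) = -4*D (V(D) = -6*2*D*(⅓) = -12*D*(⅓) = -4*D)
(1/(Y + V(-5*(-4) + 0)))² = (1/(49 - 4*(-5*(-4) + 0)))² = (1/(49 - 4*(20 + 0)))² = (1/(49 - 4*20))² = (1/(49 - 80))² = (1/(-31))² = (-1/31)² = 1/961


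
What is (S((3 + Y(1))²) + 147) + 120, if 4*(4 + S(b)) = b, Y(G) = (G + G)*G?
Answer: 1077/4 ≈ 269.25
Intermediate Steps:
Y(G) = 2*G² (Y(G) = (2*G)*G = 2*G²)
S(b) = -4 + b/4
(S((3 + Y(1))²) + 147) + 120 = ((-4 + (3 + 2*1²)²/4) + 147) + 120 = ((-4 + (3 + 2*1)²/4) + 147) + 120 = ((-4 + (3 + 2)²/4) + 147) + 120 = ((-4 + (¼)*5²) + 147) + 120 = ((-4 + (¼)*25) + 147) + 120 = ((-4 + 25/4) + 147) + 120 = (9/4 + 147) + 120 = 597/4 + 120 = 1077/4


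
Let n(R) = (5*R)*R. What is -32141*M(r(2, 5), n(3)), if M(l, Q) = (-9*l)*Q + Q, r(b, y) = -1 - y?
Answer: -79548975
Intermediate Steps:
n(R) = 5*R**2
M(l, Q) = Q - 9*Q*l (M(l, Q) = -9*Q*l + Q = Q - 9*Q*l)
-32141*M(r(2, 5), n(3)) = -32141*5*3**2*(1 - 9*(-1 - 1*5)) = -32141*5*9*(1 - 9*(-1 - 5)) = -1446345*(1 - 9*(-6)) = -1446345*(1 + 54) = -1446345*55 = -32141*2475 = -79548975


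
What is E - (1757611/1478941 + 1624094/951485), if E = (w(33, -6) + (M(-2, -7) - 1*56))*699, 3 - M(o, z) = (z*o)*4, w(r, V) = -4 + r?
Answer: -78694148999075989/1407190177385 ≈ -55923.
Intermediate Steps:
M(o, z) = 3 - 4*o*z (M(o, z) = 3 - z*o*4 = 3 - o*z*4 = 3 - 4*o*z)
E = -55920 (E = ((-4 + 33) + ((3 - 4*(-2)*(-7)) - 1*56))*699 = (29 + ((3 - 56) - 56))*699 = (29 + (-53 - 56))*699 = (29 - 109)*699 = -80*699 = -55920)
E - (1757611/1478941 + 1624094/951485) = -55920 - (1757611/1478941 + 1624094/951485) = -55920 - 1*4074279706789/1407190177385 = -55920 - 4074279706789/1407190177385 = -78694148999075989/1407190177385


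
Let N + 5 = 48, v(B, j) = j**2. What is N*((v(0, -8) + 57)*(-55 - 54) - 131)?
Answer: -572760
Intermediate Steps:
N = 43 (N = -5 + 48 = 43)
N*((v(0, -8) + 57)*(-55 - 54) - 131) = 43*(((-8)**2 + 57)*(-55 - 54) - 131) = 43*((64 + 57)*(-109) - 131) = 43*(121*(-109) - 131) = 43*(-13189 - 131) = 43*(-13320) = -572760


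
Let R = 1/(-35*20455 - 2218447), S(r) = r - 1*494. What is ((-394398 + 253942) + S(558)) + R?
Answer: -411962353825/2934372 ≈ -1.4039e+5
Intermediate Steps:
S(r) = -494 + r (S(r) = r - 494 = -494 + r)
R = -1/2934372 (R = 1/(-715925 - 2218447) = 1/(-2934372) = -1/2934372 ≈ -3.4079e-7)
((-394398 + 253942) + S(558)) + R = ((-394398 + 253942) + (-494 + 558)) - 1/2934372 = (-140456 + 64) - 1/2934372 = -140392 - 1/2934372 = -411962353825/2934372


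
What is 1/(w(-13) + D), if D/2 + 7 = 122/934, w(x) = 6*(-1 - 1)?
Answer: -467/12020 ≈ -0.038852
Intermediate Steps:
w(x) = -12 (w(x) = 6*(-2) = -12)
D = -6416/467 (D = -14 + 2*(122/934) = -14 + 2*(122*(1/934)) = -14 + 2*(61/467) = -14 + 122/467 = -6416/467 ≈ -13.739)
1/(w(-13) + D) = 1/(-12 - 6416/467) = 1/(-12020/467) = -467/12020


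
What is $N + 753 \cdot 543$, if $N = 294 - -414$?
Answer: $409587$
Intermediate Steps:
$N = 708$ ($N = 294 + 414 = 708$)
$N + 753 \cdot 543 = 708 + 753 \cdot 543 = 708 + 408879 = 409587$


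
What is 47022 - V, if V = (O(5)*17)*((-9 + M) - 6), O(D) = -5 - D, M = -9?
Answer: 42942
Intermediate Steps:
V = 4080 (V = ((-5 - 1*5)*17)*((-9 - 9) - 6) = ((-5 - 5)*17)*(-18 - 6) = -10*17*(-24) = -170*(-24) = 4080)
47022 - V = 47022 - 1*4080 = 47022 - 4080 = 42942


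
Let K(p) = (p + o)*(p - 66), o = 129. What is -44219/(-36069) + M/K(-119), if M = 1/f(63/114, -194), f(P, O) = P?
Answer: 95363196/77848925 ≈ 1.2250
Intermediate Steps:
K(p) = (-66 + p)*(129 + p) (K(p) = (p + 129)*(p - 66) = (129 + p)*(-66 + p) = (-66 + p)*(129 + p))
M = 38/21 (M = 1/(63/114) = 1/(63*(1/114)) = 1/(21/38) = 38/21 ≈ 1.8095)
-44219/(-36069) + M/K(-119) = -44219/(-36069) + 38/(21*(-8514 + (-119)² + 63*(-119))) = -44219*(-1/36069) + 38/(21*(-8514 + 14161 - 7497)) = 44219/36069 + (38/21)/(-1850) = 44219/36069 + (38/21)*(-1/1850) = 44219/36069 - 19/19425 = 95363196/77848925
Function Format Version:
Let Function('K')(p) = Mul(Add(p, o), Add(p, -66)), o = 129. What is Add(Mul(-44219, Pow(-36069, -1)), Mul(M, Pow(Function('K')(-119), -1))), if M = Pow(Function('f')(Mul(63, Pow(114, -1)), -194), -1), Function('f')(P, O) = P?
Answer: Rational(95363196, 77848925) ≈ 1.2250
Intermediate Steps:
Function('K')(p) = Mul(Add(-66, p), Add(129, p)) (Function('K')(p) = Mul(Add(p, 129), Add(p, -66)) = Mul(Add(129, p), Add(-66, p)) = Mul(Add(-66, p), Add(129, p)))
M = Rational(38, 21) (M = Pow(Mul(63, Pow(114, -1)), -1) = Pow(Mul(63, Rational(1, 114)), -1) = Pow(Rational(21, 38), -1) = Rational(38, 21) ≈ 1.8095)
Add(Mul(-44219, Pow(-36069, -1)), Mul(M, Pow(Function('K')(-119), -1))) = Add(Mul(-44219, Pow(-36069, -1)), Mul(Rational(38, 21), Pow(Add(-8514, Pow(-119, 2), Mul(63, -119)), -1))) = Add(Mul(-44219, Rational(-1, 36069)), Mul(Rational(38, 21), Pow(Add(-8514, 14161, -7497), -1))) = Add(Rational(44219, 36069), Mul(Rational(38, 21), Pow(-1850, -1))) = Add(Rational(44219, 36069), Mul(Rational(38, 21), Rational(-1, 1850))) = Add(Rational(44219, 36069), Rational(-19, 19425)) = Rational(95363196, 77848925)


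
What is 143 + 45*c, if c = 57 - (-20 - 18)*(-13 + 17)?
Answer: 9548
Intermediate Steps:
c = 209 (c = 57 - (-38)*4 = 57 - 1*(-152) = 57 + 152 = 209)
143 + 45*c = 143 + 45*209 = 143 + 9405 = 9548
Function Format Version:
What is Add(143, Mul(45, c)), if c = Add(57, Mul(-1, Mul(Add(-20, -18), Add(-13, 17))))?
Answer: 9548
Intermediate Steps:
c = 209 (c = Add(57, Mul(-1, Mul(-38, 4))) = Add(57, Mul(-1, -152)) = Add(57, 152) = 209)
Add(143, Mul(45, c)) = Add(143, Mul(45, 209)) = Add(143, 9405) = 9548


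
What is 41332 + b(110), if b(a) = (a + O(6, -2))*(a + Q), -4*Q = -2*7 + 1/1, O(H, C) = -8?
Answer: 105767/2 ≈ 52884.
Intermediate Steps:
Q = 13/4 (Q = -(-2*7 + 1/1)/4 = -(-14 + 1)/4 = -¼*(-13) = 13/4 ≈ 3.2500)
b(a) = (-8 + a)*(13/4 + a) (b(a) = (a - 8)*(a + 13/4) = (-8 + a)*(13/4 + a))
41332 + b(110) = 41332 + (-26 + 110² - 19/4*110) = 41332 + (-26 + 12100 - 1045/2) = 41332 + 23103/2 = 105767/2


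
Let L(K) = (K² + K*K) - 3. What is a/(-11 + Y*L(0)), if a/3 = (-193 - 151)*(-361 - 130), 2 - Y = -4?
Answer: -506712/29 ≈ -17473.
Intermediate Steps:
Y = 6 (Y = 2 - 1*(-4) = 2 + 4 = 6)
L(K) = -3 + 2*K² (L(K) = (K² + K²) - 3 = 2*K² - 3 = -3 + 2*K²)
a = 506712 (a = 3*((-193 - 151)*(-361 - 130)) = 3*(-344*(-491)) = 3*168904 = 506712)
a/(-11 + Y*L(0)) = 506712/(-11 + 6*(-3 + 2*0²)) = 506712/(-11 + 6*(-3 + 2*0)) = 506712/(-11 + 6*(-3 + 0)) = 506712/(-11 + 6*(-3)) = 506712/(-11 - 18) = 506712/(-29) = 506712*(-1/29) = -506712/29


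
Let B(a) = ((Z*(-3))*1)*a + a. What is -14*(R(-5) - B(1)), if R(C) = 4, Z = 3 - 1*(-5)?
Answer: -378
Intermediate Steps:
Z = 8 (Z = 3 + 5 = 8)
B(a) = -23*a (B(a) = ((8*(-3))*1)*a + a = (-24*1)*a + a = -24*a + a = -23*a)
-14*(R(-5) - B(1)) = -14*(4 - (-23)) = -14*(4 - 1*(-23)) = -14*(4 + 23) = -14*27 = -378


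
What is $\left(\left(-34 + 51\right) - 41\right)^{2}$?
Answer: $576$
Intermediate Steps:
$\left(\left(-34 + 51\right) - 41\right)^{2} = \left(17 - 41\right)^{2} = \left(-24\right)^{2} = 576$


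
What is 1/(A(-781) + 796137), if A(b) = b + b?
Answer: 1/794575 ≈ 1.2585e-6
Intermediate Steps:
A(b) = 2*b
1/(A(-781) + 796137) = 1/(2*(-781) + 796137) = 1/(-1562 + 796137) = 1/794575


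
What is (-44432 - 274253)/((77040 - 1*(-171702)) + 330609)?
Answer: -318685/579351 ≈ -0.55007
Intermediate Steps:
(-44432 - 274253)/((77040 - 1*(-171702)) + 330609) = -318685/((77040 + 171702) + 330609) = -318685/(248742 + 330609) = -318685/579351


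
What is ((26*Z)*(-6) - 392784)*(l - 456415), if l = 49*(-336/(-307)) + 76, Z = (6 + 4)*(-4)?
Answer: 54146932381296/307 ≈ 1.7637e+11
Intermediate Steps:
Z = -40 (Z = 10*(-4) = -40)
l = 39796/307 (l = 49*(-336*(-1/307)) + 76 = 49*(336/307) + 76 = 16464/307 + 76 = 39796/307 ≈ 129.63)
((26*Z)*(-6) - 392784)*(l - 456415) = ((26*(-40))*(-6) - 392784)*(39796/307 - 456415) = (-1040*(-6) - 392784)*(-140079609/307) = (6240 - 392784)*(-140079609/307) = -386544*(-140079609/307) = 54146932381296/307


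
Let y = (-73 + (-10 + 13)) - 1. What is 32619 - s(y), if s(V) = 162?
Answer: 32457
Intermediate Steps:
y = -71 (y = (-73 + 3) - 1 = -70 - 1 = -71)
32619 - s(y) = 32619 - 1*162 = 32619 - 162 = 32457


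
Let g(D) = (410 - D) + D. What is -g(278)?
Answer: -410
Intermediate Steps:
g(D) = 410
-g(278) = -1*410 = -410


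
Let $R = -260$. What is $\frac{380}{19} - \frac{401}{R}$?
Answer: $\frac{5601}{260} \approx 21.542$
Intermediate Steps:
$\frac{380}{19} - \frac{401}{R} = \frac{380}{19} - \frac{401}{-260} = 380 \cdot \frac{1}{19} - - \frac{401}{260} = 20 + \frac{401}{260} = \frac{5601}{260}$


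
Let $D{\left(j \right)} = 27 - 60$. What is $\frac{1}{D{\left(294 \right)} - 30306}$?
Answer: $- \frac{1}{30339} \approx -3.2961 \cdot 10^{-5}$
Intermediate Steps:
$D{\left(j \right)} = -33$
$\frac{1}{D{\left(294 \right)} - 30306} = \frac{1}{-33 - 30306} = \frac{1}{-30339} = - \frac{1}{30339}$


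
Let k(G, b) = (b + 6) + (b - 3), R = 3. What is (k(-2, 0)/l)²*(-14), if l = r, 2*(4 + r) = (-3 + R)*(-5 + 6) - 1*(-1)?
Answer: -72/7 ≈ -10.286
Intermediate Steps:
r = -7/2 (r = -4 + ((-3 + 3)*(-5 + 6) - 1*(-1))/2 = -4 + (0*1 + 1)/2 = -4 + (0 + 1)/2 = -4 + (½)*1 = -4 + ½ = -7/2 ≈ -3.5000)
k(G, b) = 3 + 2*b (k(G, b) = (6 + b) + (-3 + b) = 3 + 2*b)
l = -7/2 ≈ -3.5000
(k(-2, 0)/l)²*(-14) = ((3 + 2*0)/(-7/2))²*(-14) = ((3 + 0)*(-2/7))²*(-14) = (3*(-2/7))²*(-14) = (-6/7)²*(-14) = (36/49)*(-14) = -72/7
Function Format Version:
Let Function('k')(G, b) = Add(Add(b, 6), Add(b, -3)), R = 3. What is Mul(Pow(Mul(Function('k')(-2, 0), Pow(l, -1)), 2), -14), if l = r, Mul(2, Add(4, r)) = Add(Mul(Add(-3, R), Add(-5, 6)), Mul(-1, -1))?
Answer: Rational(-72, 7) ≈ -10.286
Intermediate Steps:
r = Rational(-7, 2) (r = Add(-4, Mul(Rational(1, 2), Add(Mul(Add(-3, 3), Add(-5, 6)), Mul(-1, -1)))) = Add(-4, Mul(Rational(1, 2), Add(Mul(0, 1), 1))) = Add(-4, Mul(Rational(1, 2), Add(0, 1))) = Add(-4, Mul(Rational(1, 2), 1)) = Add(-4, Rational(1, 2)) = Rational(-7, 2) ≈ -3.5000)
Function('k')(G, b) = Add(3, Mul(2, b)) (Function('k')(G, b) = Add(Add(6, b), Add(-3, b)) = Add(3, Mul(2, b)))
l = Rational(-7, 2) ≈ -3.5000
Mul(Pow(Mul(Function('k')(-2, 0), Pow(l, -1)), 2), -14) = Mul(Pow(Mul(Add(3, Mul(2, 0)), Pow(Rational(-7, 2), -1)), 2), -14) = Mul(Pow(Mul(Add(3, 0), Rational(-2, 7)), 2), -14) = Mul(Pow(Mul(3, Rational(-2, 7)), 2), -14) = Mul(Pow(Rational(-6, 7), 2), -14) = Mul(Rational(36, 49), -14) = Rational(-72, 7)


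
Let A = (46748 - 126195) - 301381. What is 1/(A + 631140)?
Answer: 1/250312 ≈ 3.9950e-6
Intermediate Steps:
A = -380828 (A = -79447 - 301381 = -380828)
1/(A + 631140) = 1/(-380828 + 631140) = 1/250312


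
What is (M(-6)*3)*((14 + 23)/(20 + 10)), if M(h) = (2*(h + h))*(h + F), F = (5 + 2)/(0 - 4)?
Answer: 3441/5 ≈ 688.20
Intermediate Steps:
F = -7/4 (F = 7/(-4) = 7*(-¼) = -7/4 ≈ -1.7500)
M(h) = 4*h*(-7/4 + h) (M(h) = (2*(h + h))*(h - 7/4) = (2*(2*h))*(-7/4 + h) = (4*h)*(-7/4 + h) = 4*h*(-7/4 + h))
(M(-6)*3)*((14 + 23)/(20 + 10)) = (-6*(-7 + 4*(-6))*3)*((14 + 23)/(20 + 10)) = (-6*(-7 - 24)*3)*(37/30) = (-6*(-31)*3)*(37*(1/30)) = (186*3)*(37/30) = 558*(37/30) = 3441/5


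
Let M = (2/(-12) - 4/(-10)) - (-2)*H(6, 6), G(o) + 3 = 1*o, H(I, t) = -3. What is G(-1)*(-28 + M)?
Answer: 2026/15 ≈ 135.07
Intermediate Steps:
G(o) = -3 + o (G(o) = -3 + 1*o = -3 + o)
M = -173/30 (M = (2/(-12) - 4/(-10)) - (-2)*(-3) = (2*(-1/12) - 4*(-⅒)) - 1*6 = (-⅙ + ⅖) - 6 = 7/30 - 6 = -173/30 ≈ -5.7667)
G(-1)*(-28 + M) = (-3 - 1)*(-28 - 173/30) = -4*(-1013/30) = 2026/15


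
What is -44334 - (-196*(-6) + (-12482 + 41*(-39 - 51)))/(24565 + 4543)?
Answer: -322614769/7277 ≈ -44334.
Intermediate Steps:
-44334 - (-196*(-6) + (-12482 + 41*(-39 - 51)))/(24565 + 4543) = -44334 - (1176 + (-12482 + 41*(-90)))/29108 = -44334 - (1176 + (-12482 - 3690))/29108 = -44334 - (1176 - 16172)/29108 = -44334 - (-14996)/29108 = -44334 - 1*(-3749/7277) = -44334 + 3749/7277 = -322614769/7277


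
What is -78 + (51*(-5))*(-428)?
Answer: 109062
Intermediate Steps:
-78 + (51*(-5))*(-428) = -78 - 255*(-428) = -78 + 109140 = 109062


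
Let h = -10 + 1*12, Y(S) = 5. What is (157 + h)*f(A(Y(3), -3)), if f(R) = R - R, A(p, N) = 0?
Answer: 0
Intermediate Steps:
f(R) = 0
h = 2 (h = -10 + 12 = 2)
(157 + h)*f(A(Y(3), -3)) = (157 + 2)*0 = 159*0 = 0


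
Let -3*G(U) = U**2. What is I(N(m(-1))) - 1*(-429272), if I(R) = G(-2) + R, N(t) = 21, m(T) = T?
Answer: 1287875/3 ≈ 4.2929e+5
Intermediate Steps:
G(U) = -U**2/3
I(R) = -4/3 + R (I(R) = -1/3*(-2)**2 + R = -1/3*4 + R = -4/3 + R)
I(N(m(-1))) - 1*(-429272) = (-4/3 + 21) - 1*(-429272) = 59/3 + 429272 = 1287875/3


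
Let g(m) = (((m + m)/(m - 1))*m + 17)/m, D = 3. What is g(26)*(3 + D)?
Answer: 5331/325 ≈ 16.403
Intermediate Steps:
g(m) = (17 + 2*m²/(-1 + m))/m (g(m) = (((2*m)/(-1 + m))*m + 17)/m = ((2*m/(-1 + m))*m + 17)/m = (2*m²/(-1 + m) + 17)/m = (17 + 2*m²/(-1 + m))/m)
g(26)*(3 + D) = ((-17 + 2*26² + 17*26)/(26*(-1 + 26)))*(3 + 3) = ((1/26)*(-17 + 2*676 + 442)/25)*6 = ((1/26)*(1/25)*(-17 + 1352 + 442))*6 = ((1/26)*(1/25)*1777)*6 = (1777/650)*6 = 5331/325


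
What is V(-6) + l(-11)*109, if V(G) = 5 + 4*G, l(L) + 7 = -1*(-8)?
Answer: 90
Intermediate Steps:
l(L) = 1 (l(L) = -7 - 1*(-8) = -7 + 8 = 1)
V(-6) + l(-11)*109 = (5 + 4*(-6)) + 1*109 = (5 - 24) + 109 = -19 + 109 = 90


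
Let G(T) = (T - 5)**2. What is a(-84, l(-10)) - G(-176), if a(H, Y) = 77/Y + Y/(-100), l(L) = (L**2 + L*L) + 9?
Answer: -62249171/1900 ≈ -32763.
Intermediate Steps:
l(L) = 9 + 2*L**2 (l(L) = (L**2 + L**2) + 9 = 2*L**2 + 9 = 9 + 2*L**2)
a(H, Y) = 77/Y - Y/100 (a(H, Y) = 77/Y + Y*(-1/100) = 77/Y - Y/100)
G(T) = (-5 + T)**2
a(-84, l(-10)) - G(-176) = (77/(9 + 2*(-10)**2) - (9 + 2*(-10)**2)/100) - (-5 - 176)**2 = (77/(9 + 2*100) - (9 + 2*100)/100) - 1*(-181)**2 = (77/(9 + 200) - (9 + 200)/100) - 1*32761 = (77/209 - 1/100*209) - 32761 = (77*(1/209) - 209/100) - 32761 = (7/19 - 209/100) - 32761 = -3271/1900 - 32761 = -62249171/1900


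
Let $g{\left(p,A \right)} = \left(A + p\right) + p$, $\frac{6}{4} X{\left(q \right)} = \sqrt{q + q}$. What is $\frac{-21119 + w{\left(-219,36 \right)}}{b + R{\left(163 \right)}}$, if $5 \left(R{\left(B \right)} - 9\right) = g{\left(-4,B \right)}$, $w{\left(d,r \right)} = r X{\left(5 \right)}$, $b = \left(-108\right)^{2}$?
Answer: $- \frac{3017}{1672} + \frac{3 \sqrt{10}}{1463} \approx -1.7979$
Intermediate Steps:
$X{\left(q \right)} = \frac{2 \sqrt{2} \sqrt{q}}{3}$ ($X{\left(q \right)} = \frac{2 \sqrt{q + q}}{3} = \frac{2 \sqrt{2 q}}{3} = \frac{2 \sqrt{2} \sqrt{q}}{3}$)
$b = 11664$
$g{\left(p,A \right)} = A + 2 p$
$w{\left(d,r \right)} = \frac{2 r \sqrt{10}}{3}$ ($w{\left(d,r \right)} = r \frac{2 \sqrt{2} \sqrt{5}}{3} = r \frac{2 \sqrt{10}}{3} = \frac{2 r \sqrt{10}}{3}$)
$R{\left(B \right)} = \frac{37}{5} + \frac{B}{5}$ ($R{\left(B \right)} = 9 + \frac{B + 2 \left(-4\right)}{5} = 9 + \frac{B - 8}{5} = 9 + \frac{-8 + B}{5} = 9 + \left(- \frac{8}{5} + \frac{B}{5}\right) = \frac{37}{5} + \frac{B}{5}$)
$\frac{-21119 + w{\left(-219,36 \right)}}{b + R{\left(163 \right)}} = \frac{-21119 + \frac{2}{3} \cdot 36 \sqrt{10}}{11664 + \left(\frac{37}{5} + \frac{1}{5} \cdot 163\right)} = \frac{-21119 + 24 \sqrt{10}}{11664 + \left(\frac{37}{5} + \frac{163}{5}\right)} = \frac{-21119 + 24 \sqrt{10}}{11664 + 40} = \frac{-21119 + 24 \sqrt{10}}{11704} = \left(-21119 + 24 \sqrt{10}\right) \frac{1}{11704} = - \frac{3017}{1672} + \frac{3 \sqrt{10}}{1463}$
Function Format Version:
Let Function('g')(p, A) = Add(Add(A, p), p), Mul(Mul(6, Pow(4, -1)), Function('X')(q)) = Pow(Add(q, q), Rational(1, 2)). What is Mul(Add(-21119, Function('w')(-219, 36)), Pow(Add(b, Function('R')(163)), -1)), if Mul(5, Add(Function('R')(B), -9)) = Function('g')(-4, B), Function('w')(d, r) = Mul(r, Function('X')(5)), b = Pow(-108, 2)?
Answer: Add(Rational(-3017, 1672), Mul(Rational(3, 1463), Pow(10, Rational(1, 2)))) ≈ -1.7979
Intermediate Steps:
Function('X')(q) = Mul(Rational(2, 3), Pow(2, Rational(1, 2)), Pow(q, Rational(1, 2))) (Function('X')(q) = Mul(Rational(2, 3), Pow(Add(q, q), Rational(1, 2))) = Mul(Rational(2, 3), Pow(Mul(2, q), Rational(1, 2))) = Mul(Rational(2, 3), Mul(Pow(2, Rational(1, 2)), Pow(q, Rational(1, 2)))) = Mul(Rational(2, 3), Pow(2, Rational(1, 2)), Pow(q, Rational(1, 2))))
b = 11664
Function('g')(p, A) = Add(A, Mul(2, p))
Function('w')(d, r) = Mul(Rational(2, 3), r, Pow(10, Rational(1, 2))) (Function('w')(d, r) = Mul(r, Mul(Rational(2, 3), Pow(2, Rational(1, 2)), Pow(5, Rational(1, 2)))) = Mul(r, Mul(Rational(2, 3), Pow(10, Rational(1, 2)))) = Mul(Rational(2, 3), r, Pow(10, Rational(1, 2))))
Function('R')(B) = Add(Rational(37, 5), Mul(Rational(1, 5), B)) (Function('R')(B) = Add(9, Mul(Rational(1, 5), Add(B, Mul(2, -4)))) = Add(9, Mul(Rational(1, 5), Add(B, -8))) = Add(9, Mul(Rational(1, 5), Add(-8, B))) = Add(9, Add(Rational(-8, 5), Mul(Rational(1, 5), B))) = Add(Rational(37, 5), Mul(Rational(1, 5), B)))
Mul(Add(-21119, Function('w')(-219, 36)), Pow(Add(b, Function('R')(163)), -1)) = Mul(Add(-21119, Mul(Rational(2, 3), 36, Pow(10, Rational(1, 2)))), Pow(Add(11664, Add(Rational(37, 5), Mul(Rational(1, 5), 163))), -1)) = Mul(Add(-21119, Mul(24, Pow(10, Rational(1, 2)))), Pow(Add(11664, Add(Rational(37, 5), Rational(163, 5))), -1)) = Mul(Add(-21119, Mul(24, Pow(10, Rational(1, 2)))), Pow(Add(11664, 40), -1)) = Mul(Add(-21119, Mul(24, Pow(10, Rational(1, 2)))), Pow(11704, -1)) = Mul(Add(-21119, Mul(24, Pow(10, Rational(1, 2)))), Rational(1, 11704)) = Add(Rational(-3017, 1672), Mul(Rational(3, 1463), Pow(10, Rational(1, 2))))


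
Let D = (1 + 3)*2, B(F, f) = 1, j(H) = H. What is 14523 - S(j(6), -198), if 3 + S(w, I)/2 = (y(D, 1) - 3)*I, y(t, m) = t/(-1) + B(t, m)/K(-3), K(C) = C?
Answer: 10041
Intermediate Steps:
D = 8 (D = 4*2 = 8)
y(t, m) = -⅓ - t (y(t, m) = t/(-1) + 1/(-3) = t*(-1) + 1*(-⅓) = -t - ⅓ = -⅓ - t)
S(w, I) = -6 - 68*I/3 (S(w, I) = -6 + 2*(((-⅓ - 1*8) - 3)*I) = -6 + 2*(((-⅓ - 8) - 3)*I) = -6 + 2*((-25/3 - 3)*I) = -6 + 2*(-34*I/3) = -6 - 68*I/3)
14523 - S(j(6), -198) = 14523 - (-6 - 68/3*(-198)) = 14523 - (-6 + 4488) = 14523 - 1*4482 = 14523 - 4482 = 10041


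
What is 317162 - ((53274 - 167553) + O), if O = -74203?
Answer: 505644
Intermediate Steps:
317162 - ((53274 - 167553) + O) = 317162 - ((53274 - 167553) - 74203) = 317162 - (-114279 - 74203) = 317162 - 1*(-188482) = 317162 + 188482 = 505644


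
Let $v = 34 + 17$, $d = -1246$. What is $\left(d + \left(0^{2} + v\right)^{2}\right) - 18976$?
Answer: $-17621$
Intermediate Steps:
$v = 51$
$\left(d + \left(0^{2} + v\right)^{2}\right) - 18976 = \left(-1246 + \left(0^{2} + 51\right)^{2}\right) - 18976 = \left(-1246 + \left(0 + 51\right)^{2}\right) - 18976 = \left(-1246 + 51^{2}\right) - 18976 = \left(-1246 + 2601\right) - 18976 = 1355 - 18976 = -17621$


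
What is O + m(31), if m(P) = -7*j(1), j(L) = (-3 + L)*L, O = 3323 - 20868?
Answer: -17531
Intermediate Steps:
O = -17545
j(L) = L*(-3 + L)
m(P) = 14 (m(P) = -7*(-3 + 1) = -7*(-2) = 14)
O + m(31) = -17545 + 14 = -17531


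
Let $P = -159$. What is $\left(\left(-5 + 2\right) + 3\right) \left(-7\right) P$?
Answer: $0$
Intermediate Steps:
$\left(\left(-5 + 2\right) + 3\right) \left(-7\right) P = \left(\left(-5 + 2\right) + 3\right) \left(-7\right) \left(-159\right) = \left(-3 + 3\right) \left(-7\right) \left(-159\right) = 0 \left(-7\right) \left(-159\right) = 0 \left(-159\right) = 0$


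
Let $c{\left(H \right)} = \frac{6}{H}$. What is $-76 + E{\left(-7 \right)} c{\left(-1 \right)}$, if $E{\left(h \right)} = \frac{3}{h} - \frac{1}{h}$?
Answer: $- \frac{520}{7} \approx -74.286$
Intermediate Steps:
$E{\left(h \right)} = \frac{2}{h}$
$-76 + E{\left(-7 \right)} c{\left(-1 \right)} = -76 + \frac{2}{-7} \frac{6}{-1} = -76 + 2 \left(- \frac{1}{7}\right) 6 \left(-1\right) = -76 - - \frac{12}{7} = -76 + \frac{12}{7} = - \frac{520}{7}$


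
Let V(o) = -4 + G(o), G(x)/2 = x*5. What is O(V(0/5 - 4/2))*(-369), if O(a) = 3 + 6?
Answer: -3321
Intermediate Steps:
G(x) = 10*x (G(x) = 2*(x*5) = 2*(5*x) = 10*x)
V(o) = -4 + 10*o
O(a) = 9
O(V(0/5 - 4/2))*(-369) = 9*(-369) = -3321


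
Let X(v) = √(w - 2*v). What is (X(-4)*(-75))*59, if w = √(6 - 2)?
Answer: -4425*√10 ≈ -13993.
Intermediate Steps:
w = 2 (w = √4 = 2)
X(v) = √(2 - 2*v)
(X(-4)*(-75))*59 = (√(2 - 2*(-4))*(-75))*59 = (√(2 + 8)*(-75))*59 = (√10*(-75))*59 = -75*√10*59 = -4425*√10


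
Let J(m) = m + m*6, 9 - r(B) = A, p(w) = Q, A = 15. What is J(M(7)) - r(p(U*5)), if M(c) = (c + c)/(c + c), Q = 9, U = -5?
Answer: 13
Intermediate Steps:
M(c) = 1 (M(c) = (2*c)/((2*c)) = (2*c)*(1/(2*c)) = 1)
p(w) = 9
r(B) = -6 (r(B) = 9 - 1*15 = 9 - 15 = -6)
J(m) = 7*m (J(m) = m + 6*m = 7*m)
J(M(7)) - r(p(U*5)) = 7*1 - 1*(-6) = 7 + 6 = 13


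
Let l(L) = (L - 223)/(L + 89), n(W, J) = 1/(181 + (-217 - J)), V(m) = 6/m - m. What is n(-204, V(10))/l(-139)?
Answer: -125/24073 ≈ -0.0051925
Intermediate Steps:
V(m) = -m + 6/m
n(W, J) = 1/(-36 - J)
l(L) = (-223 + L)/(89 + L)
n(-204, V(10))/l(-139) = (-1/(36 + (-1*10 + 6/10)))/(((-223 - 139)/(89 - 139))) = (-1/(36 + (-10 + 6*(⅒))))/((-362/(-50))) = (-1/(36 + (-10 + ⅗)))/((-1/50*(-362))) = (-1/(36 - 47/5))/(181/25) = -1/133/5*(25/181) = -1*5/133*(25/181) = -5/133*25/181 = -125/24073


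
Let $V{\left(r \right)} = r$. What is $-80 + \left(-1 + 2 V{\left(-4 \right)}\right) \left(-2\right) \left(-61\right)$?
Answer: $-1178$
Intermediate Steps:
$-80 + \left(-1 + 2 V{\left(-4 \right)}\right) \left(-2\right) \left(-61\right) = -80 + \left(-1 + 2 \left(-4\right)\right) \left(-2\right) \left(-61\right) = -80 + \left(-1 - 8\right) \left(-2\right) \left(-61\right) = -80 + \left(-9\right) \left(-2\right) \left(-61\right) = -80 + 18 \left(-61\right) = -80 - 1098 = -1178$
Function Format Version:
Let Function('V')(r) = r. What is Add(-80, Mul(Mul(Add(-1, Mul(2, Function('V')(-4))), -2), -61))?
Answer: -1178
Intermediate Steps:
Add(-80, Mul(Mul(Add(-1, Mul(2, Function('V')(-4))), -2), -61)) = Add(-80, Mul(Mul(Add(-1, Mul(2, -4)), -2), -61)) = Add(-80, Mul(Mul(Add(-1, -8), -2), -61)) = Add(-80, Mul(Mul(-9, -2), -61)) = Add(-80, Mul(18, -61)) = Add(-80, -1098) = -1178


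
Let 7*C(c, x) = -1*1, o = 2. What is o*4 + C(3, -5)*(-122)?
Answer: 178/7 ≈ 25.429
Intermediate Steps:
C(c, x) = -⅐ (C(c, x) = (-1*1)/7 = (⅐)*(-1) = -⅐)
o*4 + C(3, -5)*(-122) = 2*4 - ⅐*(-122) = 8 + 122/7 = 178/7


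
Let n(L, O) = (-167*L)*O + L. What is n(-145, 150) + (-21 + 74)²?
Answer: 3634914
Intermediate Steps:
n(L, O) = L - 167*L*O (n(L, O) = -167*L*O + L = L - 167*L*O)
n(-145, 150) + (-21 + 74)² = -145*(1 - 167*150) + (-21 + 74)² = -145*(1 - 25050) + 53² = -145*(-25049) + 2809 = 3632105 + 2809 = 3634914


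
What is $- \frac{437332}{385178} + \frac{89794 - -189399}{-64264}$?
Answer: $- \frac{2338684569}{426777224} \approx -5.4799$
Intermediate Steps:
$- \frac{437332}{385178} + \frac{89794 - -189399}{-64264} = \left(-437332\right) \frac{1}{385178} + \left(89794 + 189399\right) \left(- \frac{1}{64264}\right) = - \frac{218666}{192589} + 279193 \left(- \frac{1}{64264}\right) = - \frac{218666}{192589} - \frac{279193}{64264} = - \frac{2338684569}{426777224}$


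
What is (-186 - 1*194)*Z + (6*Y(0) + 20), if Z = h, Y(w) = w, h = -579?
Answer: 220040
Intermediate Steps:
Z = -579
(-186 - 1*194)*Z + (6*Y(0) + 20) = (-186 - 1*194)*(-579) + (6*0 + 20) = (-186 - 194)*(-579) + (0 + 20) = -380*(-579) + 20 = 220020 + 20 = 220040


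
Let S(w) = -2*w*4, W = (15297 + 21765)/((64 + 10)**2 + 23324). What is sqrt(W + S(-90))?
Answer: sqrt(1154059)/40 ≈ 26.857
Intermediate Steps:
W = 2059/1600 (W = 37062/(74**2 + 23324) = 37062/(5476 + 23324) = 37062/28800 = 37062*(1/28800) = 2059/1600 ≈ 1.2869)
S(w) = -8*w
sqrt(W + S(-90)) = sqrt(2059/1600 - 8*(-90)) = sqrt(2059/1600 + 720) = sqrt(1154059/1600) = sqrt(1154059)/40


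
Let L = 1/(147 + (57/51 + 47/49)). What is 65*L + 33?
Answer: 4152118/124181 ≈ 33.436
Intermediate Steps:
L = 833/124181 (L = 1/(147 + (57*(1/51) + 47*(1/49))) = 1/(147 + (19/17 + 47/49)) = 1/(147 + 1730/833) = 1/(124181/833) = 833/124181 ≈ 0.0067080)
65*L + 33 = 65*(833/124181) + 33 = 54145/124181 + 33 = 4152118/124181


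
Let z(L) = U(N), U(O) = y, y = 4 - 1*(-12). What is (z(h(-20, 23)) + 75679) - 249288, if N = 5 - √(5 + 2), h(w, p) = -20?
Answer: -173593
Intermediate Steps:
N = 5 - √7 ≈ 2.3542
y = 16 (y = 4 + 12 = 16)
U(O) = 16
z(L) = 16
(z(h(-20, 23)) + 75679) - 249288 = (16 + 75679) - 249288 = 75695 - 249288 = -173593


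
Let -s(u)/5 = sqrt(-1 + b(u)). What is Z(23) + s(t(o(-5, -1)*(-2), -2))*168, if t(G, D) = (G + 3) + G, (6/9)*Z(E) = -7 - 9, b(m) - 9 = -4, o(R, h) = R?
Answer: -1704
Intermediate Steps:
b(m) = 5 (b(m) = 9 - 4 = 5)
Z(E) = -24 (Z(E) = 3*(-7 - 9)/2 = (3/2)*(-16) = -24)
t(G, D) = 3 + 2*G (t(G, D) = (3 + G) + G = 3 + 2*G)
s(u) = -10 (s(u) = -5*sqrt(-1 + 5) = -5*sqrt(4) = -5*2 = -10)
Z(23) + s(t(o(-5, -1)*(-2), -2))*168 = -24 - 10*168 = -24 - 1680 = -1704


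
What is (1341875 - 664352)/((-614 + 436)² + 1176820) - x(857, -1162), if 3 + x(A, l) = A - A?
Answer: 391185/109864 ≈ 3.5606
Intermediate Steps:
x(A, l) = -3 (x(A, l) = -3 + (A - A) = -3 + 0 = -3)
(1341875 - 664352)/((-614 + 436)² + 1176820) - x(857, -1162) = (1341875 - 664352)/((-614 + 436)² + 1176820) - 1*(-3) = 677523/((-178)² + 1176820) + 3 = 677523/(31684 + 1176820) + 3 = 677523/1208504 + 3 = 677523*(1/1208504) + 3 = 61593/109864 + 3 = 391185/109864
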